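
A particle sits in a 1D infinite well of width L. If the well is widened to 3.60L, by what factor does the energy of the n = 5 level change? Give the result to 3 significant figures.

E_n ∝ 1/L², so the energy scales by 1/3.60² = 0.0772.

0.0772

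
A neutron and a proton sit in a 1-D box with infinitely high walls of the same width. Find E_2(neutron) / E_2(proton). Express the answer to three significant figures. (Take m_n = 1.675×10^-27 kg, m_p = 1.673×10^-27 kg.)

E_n ∝ 1/m at fixed n and L, so the ratio is m_p/m_n = 1.673×10^-27/1.675×10^-27 = 0.999.

0.999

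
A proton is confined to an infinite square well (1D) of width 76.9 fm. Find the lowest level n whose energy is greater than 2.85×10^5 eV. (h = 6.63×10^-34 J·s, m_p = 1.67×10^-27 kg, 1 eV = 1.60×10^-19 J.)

n = 3

E_1 = h²/(8m_pL²) = 5.564×10^-15 J = 3.478×10^4 eV.
Need n² > 2.85×10^5/3.478×10^4 = 8.194, i.e. n > 2.863.
The smallest integer satisfying this is n = 3.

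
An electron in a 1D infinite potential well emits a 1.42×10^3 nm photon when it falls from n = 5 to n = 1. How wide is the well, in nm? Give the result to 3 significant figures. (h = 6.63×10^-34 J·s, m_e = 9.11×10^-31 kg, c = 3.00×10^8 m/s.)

The photon carries ΔE = hc/λ = 6.63×10^-34·3.00×10^8/1.42×10^-6 m = 1.401×10^-19 J.
Since ΔE = (5² − 1²)E_1, E_1 = 5.838×10^-21 J, and L = h/√(8m_eE_1) = 3.21×10^-9 m = 3.21 nm.

L = 3.21 nm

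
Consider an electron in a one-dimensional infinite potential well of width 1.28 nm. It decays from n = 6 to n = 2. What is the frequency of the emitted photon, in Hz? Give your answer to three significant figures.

E_1 = h²/(8m_eL²) = 3.677×10^-20 J and ΔE = (6² − 2²)E_1 = 1.177×10^-18 J.
f = ΔE/h = 1.177×10^-18/6.626×10^-34 = 1.78×10^15 Hz.

f = 1.78×10^15 Hz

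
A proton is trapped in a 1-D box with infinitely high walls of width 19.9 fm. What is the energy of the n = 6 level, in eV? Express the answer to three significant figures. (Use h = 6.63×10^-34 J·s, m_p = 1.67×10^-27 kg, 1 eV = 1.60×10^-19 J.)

For an infinite well E_n = n²h²/(8m_pL²), so E_1 = h²/(8m_pL²) = (6.63×10^-34)²/(8·1.67×10^-27·(1.99×10^-14 m)²) = 8.308×10^-14 J.
Then E_6 = 6²·E_1 = 36·8.308×10^-14 J = 2.991×10^-12 J.
Converting, E_6 = 2.991×10^-12 J / (1.60×10^-19 J/eV) = 1.87×10^7 eV.

E_6 = 1.87×10^7 eV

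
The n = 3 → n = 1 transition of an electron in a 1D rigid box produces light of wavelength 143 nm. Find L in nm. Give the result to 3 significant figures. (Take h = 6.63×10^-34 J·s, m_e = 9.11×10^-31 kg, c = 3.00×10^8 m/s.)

The photon carries ΔE = hc/λ = 6.63×10^-34·3.00×10^8/1.43×10^-7 m = 1.391×10^-18 J.
Since ΔE = (3² − 1²)E_1, E_1 = 1.739×10^-19 J, and L = h/√(8m_eE_1) = 5.89×10^-10 m = 0.589 nm.

L = 0.589 nm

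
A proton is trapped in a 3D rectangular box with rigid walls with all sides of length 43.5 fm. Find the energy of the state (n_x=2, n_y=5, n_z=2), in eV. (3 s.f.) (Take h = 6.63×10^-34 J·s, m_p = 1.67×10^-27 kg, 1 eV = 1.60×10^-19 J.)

For a 3D rectangular well E = (h²/8m_p)·Σ n_i²/L_i² = (6.63×10^-34)²/(8·1.67×10^-27) · [2²/(43.5 fm)² + 5²/(43.5 fm)² + 2²/(43.5 fm)²].
Evaluating gives E = 5.738×10^-13 J = 3.59×10^6 eV.

E = 3.59×10^6 eV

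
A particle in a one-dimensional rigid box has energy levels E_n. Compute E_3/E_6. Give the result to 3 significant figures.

0.250

E_n ∝ n², so E_3/E_6 = 3²/6² = 9/36 = 0.250.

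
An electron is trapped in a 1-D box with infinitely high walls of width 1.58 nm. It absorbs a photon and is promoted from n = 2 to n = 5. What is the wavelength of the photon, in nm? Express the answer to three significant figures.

E_1 = h²/(8m_eL²) = 2.413×10^-20 J, so ΔE = (5² − 2²)E_1 = 5.067×10^-19 J.
λ = hc/ΔE = (6.626×10^-34·2.998×10^8)/5.067×10^-19 = 3.92×10^-7 m = 392 nm.

λ = 392 nm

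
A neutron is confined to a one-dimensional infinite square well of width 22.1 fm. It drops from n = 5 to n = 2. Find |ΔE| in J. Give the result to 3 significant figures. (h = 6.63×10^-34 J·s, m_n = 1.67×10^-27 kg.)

E_1 = h²/(8m_nL²) = 6.737×10^-14 J.
|ΔE| = |5² − 2²|·E_1 = 21·6.737×10^-14 J = 1.41×10^-12 J.

|ΔE| = 1.41×10^-12 J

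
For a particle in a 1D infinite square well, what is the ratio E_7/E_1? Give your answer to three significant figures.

E_n ∝ n², so E_7/E_1 = 7²/1² = 49/1 = 49.0.

49.0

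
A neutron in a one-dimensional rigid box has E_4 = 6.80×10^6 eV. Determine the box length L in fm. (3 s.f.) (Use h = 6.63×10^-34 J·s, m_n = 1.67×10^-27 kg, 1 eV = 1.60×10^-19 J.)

L = 22.0 fm

From E_n = n²h²/(8m_nL²), L = n·h/√(8m_nE_n).
E_4 = 6.80×10^6 eV = 1.088×10^-12 J, so L = 4·6.63×10^-34/√(8·1.67×10^-27·1.088×10^-12) = 2.20×10^-14 m = 22.0 fm.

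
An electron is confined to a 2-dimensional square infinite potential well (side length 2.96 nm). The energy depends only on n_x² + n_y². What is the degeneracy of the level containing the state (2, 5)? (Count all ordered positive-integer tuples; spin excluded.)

The level has n_x² + n_y² = 29. The ordered positive-integer solutions are (2, 5), (5, 2).
That gives 2 states.

degeneracy = 2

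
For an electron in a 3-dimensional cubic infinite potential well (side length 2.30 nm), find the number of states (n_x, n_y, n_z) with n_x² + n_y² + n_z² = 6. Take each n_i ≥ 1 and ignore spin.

degeneracy = 3

The level has n_x² + n_y² + n_z² = 6. The ordered positive-integer solutions are (1, 1, 2), (1, 2, 1), (2, 1, 1).
That gives 3 states.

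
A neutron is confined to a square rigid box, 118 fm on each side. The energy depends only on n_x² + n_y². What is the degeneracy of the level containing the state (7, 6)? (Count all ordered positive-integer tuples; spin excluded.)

degeneracy = 4

The level has n_x² + n_y² = 85. The ordered positive-integer solutions are (2, 9), (6, 7), (7, 6), (9, 2).
That gives 4 states.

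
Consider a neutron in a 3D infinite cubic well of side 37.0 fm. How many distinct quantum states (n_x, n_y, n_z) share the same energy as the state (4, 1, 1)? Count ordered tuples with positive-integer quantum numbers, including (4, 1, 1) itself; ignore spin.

The level has n_x² + n_y² + n_z² = 18. The ordered positive-integer solutions are (1, 1, 4), (1, 4, 1), (4, 1, 1).
That gives 3 states.

degeneracy = 3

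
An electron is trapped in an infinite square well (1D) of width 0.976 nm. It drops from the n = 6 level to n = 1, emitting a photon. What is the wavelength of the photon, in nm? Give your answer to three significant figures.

λ = 89.7 nm

E_1 = h²/(8m_eL²) = 6.325×10^-20 J, so ΔE = (6² − 1²)E_1 = 2.214×10^-18 J.
λ = hc/ΔE = (6.626×10^-34·2.998×10^8)/2.214×10^-18 = 8.97×10^-8 m = 89.7 nm.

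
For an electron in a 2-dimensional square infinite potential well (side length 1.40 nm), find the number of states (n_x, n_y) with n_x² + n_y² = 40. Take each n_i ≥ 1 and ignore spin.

The level has n_x² + n_y² = 40. The ordered positive-integer solutions are (2, 6), (6, 2).
That gives 2 states.

degeneracy = 2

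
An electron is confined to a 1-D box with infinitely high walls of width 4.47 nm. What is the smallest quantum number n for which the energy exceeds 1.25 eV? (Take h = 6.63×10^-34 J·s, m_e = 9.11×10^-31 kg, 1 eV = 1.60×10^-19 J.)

E_1 = h²/(8m_eL²) = 3.019×10^-21 J = 0.01887 eV.
Need n² > 1.25/0.01887 = 66.24, i.e. n > 8.139.
The smallest integer satisfying this is n = 9.

n = 9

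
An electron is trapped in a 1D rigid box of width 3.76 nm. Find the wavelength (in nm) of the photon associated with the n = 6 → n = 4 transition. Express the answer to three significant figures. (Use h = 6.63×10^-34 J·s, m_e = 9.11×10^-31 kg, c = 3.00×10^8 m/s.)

λ = 2.33×10^3 nm

E_1 = h²/(8m_eL²) = 4.266×10^-21 J, so ΔE = (6² − 4²)E_1 = 8.532×10^-20 J.
λ = hc/ΔE = (6.63×10^-34·3.00×10^8)/8.532×10^-20 = 2.33×10^-6 m = 2.33×10^3 nm.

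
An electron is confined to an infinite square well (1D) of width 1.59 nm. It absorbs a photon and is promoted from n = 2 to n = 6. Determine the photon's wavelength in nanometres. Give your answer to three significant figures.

λ = 260 nm

E_1 = h²/(8m_eL²) = 2.383×10^-20 J, so ΔE = (6² − 2²)E_1 = 7.626×10^-19 J.
λ = hc/ΔE = (6.626×10^-34·2.998×10^8)/7.626×10^-19 = 2.60×10^-7 m = 260 nm.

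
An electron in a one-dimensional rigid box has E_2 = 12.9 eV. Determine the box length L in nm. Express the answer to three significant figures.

From E_n = n²h²/(8m_eL²), L = n·h/√(8m_eE_n).
E_2 = 12.9 eV = 2.067×10^-18 J, so L = 2·6.626×10^-34/√(8·9.109×10^-31·2.067×10^-18) = 3.41×10^-10 m = 0.341 nm.

L = 0.341 nm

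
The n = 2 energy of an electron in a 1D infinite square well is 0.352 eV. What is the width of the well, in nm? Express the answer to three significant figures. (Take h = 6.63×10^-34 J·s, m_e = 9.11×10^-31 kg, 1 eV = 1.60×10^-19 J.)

L = 2.07 nm

From E_n = n²h²/(8m_eL²), L = n·h/√(8m_eE_n).
E_2 = 0.352 eV = 5.632×10^-20 J, so L = 2·6.63×10^-34/√(8·9.11×10^-31·5.632×10^-20) = 2.07×10^-9 m = 2.07 nm.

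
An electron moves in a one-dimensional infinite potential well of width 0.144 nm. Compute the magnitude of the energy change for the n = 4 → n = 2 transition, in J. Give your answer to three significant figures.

|ΔE| = 3.49×10^-17 J

E_1 = h²/(8m_eL²) = 2.905×10^-18 J.
|ΔE| = |4² − 2²|·E_1 = 12·2.905×10^-18 J = 3.49×10^-17 J.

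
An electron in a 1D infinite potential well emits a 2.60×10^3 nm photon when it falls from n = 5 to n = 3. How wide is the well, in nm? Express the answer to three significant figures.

L = 3.55 nm

The photon carries ΔE = hc/λ = 6.626×10^-34·2.998×10^8/2.60×10^-6 m = 7.640×10^-20 J.
Since ΔE = (5² − 3²)E_1, E_1 = 4.775×10^-21 J, and L = h/√(8m_eE_1) = 3.55×10^-9 m = 3.55 nm.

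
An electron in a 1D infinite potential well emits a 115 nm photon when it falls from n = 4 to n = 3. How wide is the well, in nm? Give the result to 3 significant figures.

L = 0.494 nm

The photon carries ΔE = hc/λ = 6.626×10^-34·2.998×10^8/1.15×10^-7 m = 1.727×10^-18 J.
Since ΔE = (4² − 3²)E_1, E_1 = 2.467×10^-19 J, and L = h/√(8m_eE_1) = 4.94×10^-10 m = 0.494 nm.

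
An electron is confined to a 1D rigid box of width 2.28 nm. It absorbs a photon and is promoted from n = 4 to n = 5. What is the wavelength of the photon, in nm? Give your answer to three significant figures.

E_1 = h²/(8m_eL²) = 1.159×10^-20 J, so ΔE = (5² − 4²)E_1 = 1.043×10^-19 J.
λ = hc/ΔE = (6.626×10^-34·2.998×10^8)/1.043×10^-19 = 1.90×10^-6 m = 1.90×10^3 nm.

λ = 1.90×10^3 nm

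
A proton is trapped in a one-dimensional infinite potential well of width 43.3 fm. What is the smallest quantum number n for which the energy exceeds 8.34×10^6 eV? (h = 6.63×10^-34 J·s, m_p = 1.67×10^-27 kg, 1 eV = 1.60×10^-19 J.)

n = 9

E_1 = h²/(8m_pL²) = 1.755×10^-14 J = 1.097×10^5 eV.
Need n² > 8.34×10^6/1.097×10^5 = 76.03, i.e. n > 8.720.
The smallest integer satisfying this is n = 9.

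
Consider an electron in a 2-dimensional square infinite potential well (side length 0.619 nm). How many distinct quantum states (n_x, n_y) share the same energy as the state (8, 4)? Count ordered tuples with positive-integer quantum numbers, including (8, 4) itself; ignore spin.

degeneracy = 2

The level has n_x² + n_y² = 80. The ordered positive-integer solutions are (4, 8), (8, 4).
That gives 2 states.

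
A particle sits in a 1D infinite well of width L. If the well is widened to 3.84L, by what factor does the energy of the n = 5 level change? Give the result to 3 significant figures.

E_n ∝ 1/L², so the energy scales by 1/3.84² = 0.0678.

0.0678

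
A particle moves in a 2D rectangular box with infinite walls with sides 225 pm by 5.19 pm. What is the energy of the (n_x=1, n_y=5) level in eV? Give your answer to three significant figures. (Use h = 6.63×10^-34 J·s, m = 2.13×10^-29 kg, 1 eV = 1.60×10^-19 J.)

E = 1.50×10^4 eV

For a 2D rectangular well E = (h²/8m)·Σ n_i²/L_i² = (6.63×10^-34)²/(8·2.13×10^-29) · [1²/(225 pm)² + 5²/(5.19 pm)²].
Evaluating gives E = 2.394×10^-15 J = 1.50×10^4 eV.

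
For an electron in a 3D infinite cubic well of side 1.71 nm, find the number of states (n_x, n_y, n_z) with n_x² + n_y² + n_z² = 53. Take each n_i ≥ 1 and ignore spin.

The level has n_x² + n_y² + n_z² = 53. The ordered positive-integer solutions are (1, 4, 6), (1, 6, 4), (4, 1, 6), (4, 6, 1), (6, 1, 4), (6, 4, 1).
That gives 6 states.

degeneracy = 6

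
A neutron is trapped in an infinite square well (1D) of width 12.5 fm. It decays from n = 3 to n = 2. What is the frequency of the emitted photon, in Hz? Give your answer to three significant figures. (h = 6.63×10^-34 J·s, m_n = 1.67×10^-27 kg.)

E_1 = h²/(8m_nL²) = 2.106×10^-13 J and ΔE = (3² − 2²)E_1 = 1.053×10^-12 J.
f = ΔE/h = 1.053×10^-12/6.63×10^-34 = 1.59×10^21 Hz.

f = 1.59×10^21 Hz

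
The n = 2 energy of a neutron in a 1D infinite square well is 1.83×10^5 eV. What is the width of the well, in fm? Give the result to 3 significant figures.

L = 66.9 fm

From E_n = n²h²/(8m_nL²), L = n·h/√(8m_nE_n).
E_2 = 1.83×10^5 eV = 2.932×10^-14 J, so L = 2·6.626×10^-34/√(8·1.675×10^-27·2.932×10^-14) = 6.69×10^-14 m = 66.9 fm.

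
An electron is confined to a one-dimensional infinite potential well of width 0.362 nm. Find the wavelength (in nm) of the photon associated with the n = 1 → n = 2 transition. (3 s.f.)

E_1 = h²/(8m_eL²) = 4.598×10^-19 J, so ΔE = (2² − 1²)E_1 = 1.379×10^-18 J.
λ = hc/ΔE = (6.626×10^-34·2.998×10^8)/1.379×10^-18 = 1.44×10^-7 m = 144 nm.

λ = 144 nm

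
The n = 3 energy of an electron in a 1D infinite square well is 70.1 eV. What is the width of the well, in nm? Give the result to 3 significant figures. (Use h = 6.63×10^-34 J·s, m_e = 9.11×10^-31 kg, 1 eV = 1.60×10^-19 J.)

L = 0.220 nm

From E_n = n²h²/(8m_eL²), L = n·h/√(8m_eE_n).
E_3 = 70.1 eV = 1.122×10^-17 J, so L = 3·6.63×10^-34/√(8·9.11×10^-31·1.122×10^-17) = 2.20×10^-10 m = 0.220 nm.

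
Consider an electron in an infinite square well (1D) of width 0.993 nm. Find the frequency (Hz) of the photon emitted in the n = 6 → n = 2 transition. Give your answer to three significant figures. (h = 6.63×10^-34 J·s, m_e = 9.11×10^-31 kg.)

E_1 = h²/(8m_eL²) = 6.117×10^-20 J and ΔE = (6² − 2²)E_1 = 1.957×10^-18 J.
f = ΔE/h = 1.957×10^-18/6.63×10^-34 = 2.95×10^15 Hz.

f = 2.95×10^15 Hz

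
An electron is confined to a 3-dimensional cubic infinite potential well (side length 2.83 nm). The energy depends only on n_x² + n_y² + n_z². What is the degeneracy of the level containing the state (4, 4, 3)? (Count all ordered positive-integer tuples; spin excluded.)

The level has n_x² + n_y² + n_z² = 41. The ordered positive-integer solutions are (1, 2, 6), (1, 6, 2), (2, 1, 6), (2, 6, 1), (3, 4, 4), (4, 3, 4), (4, 4, 3), (6, 1, 2), (6, 2, 1).
That gives 9 states.

degeneracy = 9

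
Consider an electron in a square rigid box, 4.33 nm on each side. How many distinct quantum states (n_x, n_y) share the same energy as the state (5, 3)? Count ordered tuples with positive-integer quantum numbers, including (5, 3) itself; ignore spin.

degeneracy = 2

The level has n_x² + n_y² = 34. The ordered positive-integer solutions are (3, 5), (5, 3).
That gives 2 states.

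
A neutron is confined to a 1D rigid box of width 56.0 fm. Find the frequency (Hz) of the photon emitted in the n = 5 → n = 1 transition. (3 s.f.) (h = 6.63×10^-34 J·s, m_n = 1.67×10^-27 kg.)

f = 3.80×10^20 Hz

E_1 = h²/(8m_nL²) = 1.049×10^-14 J and ΔE = (5² − 1²)E_1 = 2.518×10^-13 J.
f = ΔE/h = 2.518×10^-13/6.63×10^-34 = 3.80×10^20 Hz.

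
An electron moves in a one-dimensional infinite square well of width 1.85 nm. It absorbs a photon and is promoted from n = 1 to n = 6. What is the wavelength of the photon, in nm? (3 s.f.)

E_1 = h²/(8m_eL²) = 1.760×10^-20 J, so ΔE = (6² − 1²)E_1 = 6.160×10^-19 J.
λ = hc/ΔE = (6.626×10^-34·2.998×10^8)/6.160×10^-19 = 3.22×10^-7 m = 322 nm.

λ = 322 nm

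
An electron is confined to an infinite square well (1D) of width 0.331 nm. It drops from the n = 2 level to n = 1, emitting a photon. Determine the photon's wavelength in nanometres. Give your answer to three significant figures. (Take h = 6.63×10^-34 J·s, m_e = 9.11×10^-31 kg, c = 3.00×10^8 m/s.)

λ = 120 nm

E_1 = h²/(8m_eL²) = 5.505×10^-19 J, so ΔE = (2² − 1²)E_1 = 1.652×10^-18 J.
λ = hc/ΔE = (6.63×10^-34·3.00×10^8)/1.652×10^-18 = 1.20×10^-7 m = 120 nm.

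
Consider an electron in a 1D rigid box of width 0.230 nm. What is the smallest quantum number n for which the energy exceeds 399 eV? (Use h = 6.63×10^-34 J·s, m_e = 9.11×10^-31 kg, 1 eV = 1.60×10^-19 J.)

E_1 = h²/(8m_eL²) = 1.140×10^-18 J = 7.125 eV.
Need n² > 399/7.125 = 56.00, i.e. n > 7.483.
The smallest integer satisfying this is n = 8.

n = 8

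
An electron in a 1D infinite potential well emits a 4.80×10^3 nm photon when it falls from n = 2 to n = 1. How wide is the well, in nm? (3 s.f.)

L = 2.09 nm

The photon carries ΔE = hc/λ = 6.626×10^-34·2.998×10^8/4.80×10^-6 m = 4.138×10^-20 J.
Since ΔE = (2² − 1²)E_1, E_1 = 1.379×10^-20 J, and L = h/√(8m_eE_1) = 2.09×10^-9 m = 2.09 nm.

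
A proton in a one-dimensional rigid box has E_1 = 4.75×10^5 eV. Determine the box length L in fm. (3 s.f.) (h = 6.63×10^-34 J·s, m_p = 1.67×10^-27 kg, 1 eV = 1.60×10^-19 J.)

L = 20.8 fm

From E_n = n²h²/(8m_pL²), L = n·h/√(8m_pE_n).
E_1 = 4.75×10^5 eV = 7.600×10^-14 J, so L = 1·6.63×10^-34/√(8·1.67×10^-27·7.600×10^-14) = 2.08×10^-14 m = 20.8 fm.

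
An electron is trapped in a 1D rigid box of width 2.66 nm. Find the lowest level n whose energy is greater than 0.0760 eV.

E_1 = h²/(8m_eL²) = 8.515×10^-21 J = 0.05315 eV.
Need n² > 0.0760/0.05315 = 1.430, i.e. n > 1.196.
The smallest integer satisfying this is n = 2.

n = 2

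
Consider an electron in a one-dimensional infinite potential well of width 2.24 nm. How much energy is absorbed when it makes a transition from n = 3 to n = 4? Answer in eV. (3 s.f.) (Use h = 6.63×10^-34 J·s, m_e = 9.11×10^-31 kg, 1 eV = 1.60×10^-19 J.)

E_1 = h²/(8m_eL²) = 1.202×10^-20 J.
|ΔE| = |3² − 4²|·E_1 = 7·1.202×10^-20 J = 8.414×10^-20 J = 0.526 eV.

|ΔE| = 0.526 eV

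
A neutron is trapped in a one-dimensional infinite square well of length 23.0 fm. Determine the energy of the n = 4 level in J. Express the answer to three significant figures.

E_4 = 9.91×10^-13 J

For an infinite well E_n = n²h²/(8m_nL²), so E_1 = h²/(8m_nL²) = (6.626×10^-34)²/(8·1.675×10^-27·(2.30×10^-14 m)²) = 6.194×10^-14 J.
Then E_4 = 4²·E_1 = 16·6.194×10^-14 J = 9.91×10^-13 J.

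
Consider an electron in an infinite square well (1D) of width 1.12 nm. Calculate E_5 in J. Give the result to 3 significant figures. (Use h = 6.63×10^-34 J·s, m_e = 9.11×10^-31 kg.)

E_5 = 1.20×10^-18 J

For an infinite well E_n = n²h²/(8m_eL²), so E_1 = h²/(8m_eL²) = (6.63×10^-34)²/(8·9.11×10^-31·(1.12×10^-9 m)²) = 4.808×10^-20 J.
Then E_5 = 5²·E_1 = 25·4.808×10^-20 J = 1.20×10^-18 J.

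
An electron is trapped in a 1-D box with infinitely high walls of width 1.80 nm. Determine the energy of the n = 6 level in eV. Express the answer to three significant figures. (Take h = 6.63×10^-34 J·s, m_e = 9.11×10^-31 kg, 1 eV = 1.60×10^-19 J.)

E_6 = 4.19 eV

For an infinite well E_n = n²h²/(8m_eL²), so E_1 = h²/(8m_eL²) = (6.63×10^-34)²/(8·9.11×10^-31·(1.80×10^-9 m)²) = 1.862×10^-20 J.
Then E_6 = 6²·E_1 = 36·1.862×10^-20 J = 6.703×10^-19 J.
Converting, E_6 = 6.703×10^-19 J / (1.60×10^-19 J/eV) = 4.19 eV.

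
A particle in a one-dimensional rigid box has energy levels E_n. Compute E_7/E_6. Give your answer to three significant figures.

E_n ∝ n², so E_7/E_6 = 7²/6² = 49/36 = 1.36.

1.36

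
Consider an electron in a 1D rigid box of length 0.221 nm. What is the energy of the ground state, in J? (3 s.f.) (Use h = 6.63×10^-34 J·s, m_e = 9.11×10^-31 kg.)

For an infinite well E_n = n²h²/(8m_eL²), so E_1 = h²/(8m_eL²) = (6.63×10^-34)²/(8·9.11×10^-31·(2.21×10^-10 m)²) = 1.235×10^-18 J.

E_1 = 1.23×10^-18 J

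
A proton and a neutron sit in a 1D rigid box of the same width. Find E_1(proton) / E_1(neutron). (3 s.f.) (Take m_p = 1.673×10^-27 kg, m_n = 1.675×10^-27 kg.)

E_n ∝ 1/m at fixed n and L, so the ratio is m_n/m_p = 1.675×10^-27/1.673×10^-27 = 1.00.

1.00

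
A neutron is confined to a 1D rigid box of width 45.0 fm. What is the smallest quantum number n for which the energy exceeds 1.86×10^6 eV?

n = 5

E_1 = h²/(8m_nL²) = 1.618×10^-14 J = 1.010×10^5 eV.
Need n² > 1.86×10^6/1.010×10^5 = 18.42, i.e. n > 4.292.
The smallest integer satisfying this is n = 5.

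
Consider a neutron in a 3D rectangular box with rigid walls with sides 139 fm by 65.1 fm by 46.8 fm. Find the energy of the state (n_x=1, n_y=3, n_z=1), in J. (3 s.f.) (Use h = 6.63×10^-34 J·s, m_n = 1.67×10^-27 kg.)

For a 3D rectangular well E = (h²/8m_n)·Σ n_i²/L_i² = (6.63×10^-34)²/(8·1.67×10^-27) · [1²/(139 fm)² + 3²/(65.1 fm)² + 1²/(46.8 fm)²].
Evaluating gives E = 8.66×10^-14 J.

E = 8.66×10^-14 J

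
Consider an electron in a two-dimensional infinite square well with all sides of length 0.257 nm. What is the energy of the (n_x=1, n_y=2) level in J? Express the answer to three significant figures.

E = 4.56×10^-18 J

For a 2D rectangular well E = (h²/8m_e)·Σ n_i²/L_i² = (6.626×10^-34)²/(8·9.109×10^-31) · [1²/(0.257 nm)² + 2²/(0.257 nm)²].
Evaluating gives E = 4.56×10^-18 J.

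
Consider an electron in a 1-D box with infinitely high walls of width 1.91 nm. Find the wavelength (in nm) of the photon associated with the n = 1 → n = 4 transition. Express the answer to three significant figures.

λ = 802 nm

E_1 = h²/(8m_eL²) = 1.651×10^-20 J, so ΔE = (4² − 1²)E_1 = 2.476×10^-19 J.
λ = hc/ΔE = (6.626×10^-34·2.998×10^8)/2.476×10^-19 = 8.02×10^-7 m = 802 nm.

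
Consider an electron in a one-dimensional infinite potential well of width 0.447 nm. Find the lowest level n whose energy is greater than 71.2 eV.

E_1 = h²/(8m_eL²) = 3.015×10^-19 J = 1.882 eV.
Need n² > 71.2/1.882 = 37.83, i.e. n > 6.151.
The smallest integer satisfying this is n = 7.

n = 7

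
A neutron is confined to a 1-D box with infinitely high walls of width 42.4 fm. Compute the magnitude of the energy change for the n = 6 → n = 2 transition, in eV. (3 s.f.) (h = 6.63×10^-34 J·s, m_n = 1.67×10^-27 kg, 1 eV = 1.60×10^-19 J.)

E_1 = h²/(8m_nL²) = 1.830×10^-14 J.
|ΔE| = |6² − 2²|·E_1 = 32·1.830×10^-14 J = 5.856×10^-13 J = 3.66×10^6 eV.

|ΔE| = 3.66×10^6 eV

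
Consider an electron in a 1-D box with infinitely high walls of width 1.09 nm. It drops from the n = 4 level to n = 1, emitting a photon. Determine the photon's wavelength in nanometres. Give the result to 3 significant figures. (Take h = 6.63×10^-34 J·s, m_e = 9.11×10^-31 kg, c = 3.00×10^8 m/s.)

E_1 = h²/(8m_eL²) = 5.077×10^-20 J, so ΔE = (4² − 1²)E_1 = 7.616×10^-19 J.
λ = hc/ΔE = (6.63×10^-34·3.00×10^8)/7.616×10^-19 = 2.61×10^-7 m = 261 nm.

λ = 261 nm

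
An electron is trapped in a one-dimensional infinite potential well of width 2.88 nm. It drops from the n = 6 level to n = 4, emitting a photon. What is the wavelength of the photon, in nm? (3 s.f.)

E_1 = h²/(8m_eL²) = 7.264×10^-21 J, so ΔE = (6² − 4²)E_1 = 1.453×10^-19 J.
λ = hc/ΔE = (6.626×10^-34·2.998×10^8)/1.453×10^-19 = 1.37×10^-6 m = 1.37×10^3 nm.

λ = 1.37×10^3 nm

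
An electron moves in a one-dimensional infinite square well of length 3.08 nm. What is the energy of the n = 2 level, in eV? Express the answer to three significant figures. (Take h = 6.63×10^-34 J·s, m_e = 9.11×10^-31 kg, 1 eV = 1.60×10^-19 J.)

For an infinite well E_n = n²h²/(8m_eL²), so E_1 = h²/(8m_eL²) = (6.63×10^-34)²/(8·9.11×10^-31·(3.08×10^-9 m)²) = 6.358×10^-21 J.
Then E_2 = 2²·E_1 = 4·6.358×10^-21 J = 2.543×10^-20 J.
Converting, E_2 = 2.543×10^-20 J / (1.60×10^-19 J/eV) = 0.159 eV.

E_2 = 0.159 eV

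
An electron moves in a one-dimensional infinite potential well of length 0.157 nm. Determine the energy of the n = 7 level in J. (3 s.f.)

E_7 = 1.20×10^-16 J

For an infinite well E_n = n²h²/(8m_eL²), so E_1 = h²/(8m_eL²) = (6.626×10^-34)²/(8·9.109×10^-31·(1.57×10^-10 m)²) = 2.444×10^-18 J.
Then E_7 = 7²·E_1 = 49·2.444×10^-18 J = 1.20×10^-16 J.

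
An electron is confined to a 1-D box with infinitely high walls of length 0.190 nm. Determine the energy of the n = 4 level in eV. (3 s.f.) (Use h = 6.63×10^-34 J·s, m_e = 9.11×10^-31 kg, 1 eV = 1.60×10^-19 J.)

E_4 = 167 eV

For an infinite well E_n = n²h²/(8m_eL²), so E_1 = h²/(8m_eL²) = (6.63×10^-34)²/(8·9.11×10^-31·(1.90×10^-10 m)²) = 1.671×10^-18 J.
Then E_4 = 4²·E_1 = 16·1.671×10^-18 J = 2.674×10^-17 J.
Converting, E_4 = 2.674×10^-17 J / (1.60×10^-19 J/eV) = 167 eV.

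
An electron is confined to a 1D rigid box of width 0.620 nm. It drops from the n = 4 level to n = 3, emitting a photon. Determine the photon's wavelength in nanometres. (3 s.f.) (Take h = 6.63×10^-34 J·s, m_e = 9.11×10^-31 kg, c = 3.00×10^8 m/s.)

λ = 181 nm

E_1 = h²/(8m_eL²) = 1.569×10^-19 J, so ΔE = (4² − 3²)E_1 = 1.098×10^-18 J.
λ = hc/ΔE = (6.63×10^-34·3.00×10^8)/1.098×10^-18 = 1.81×10^-7 m = 181 nm.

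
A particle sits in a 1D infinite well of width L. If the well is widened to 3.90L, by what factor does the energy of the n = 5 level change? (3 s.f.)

E_n ∝ 1/L², so the energy scales by 1/3.90² = 0.0657.

0.0657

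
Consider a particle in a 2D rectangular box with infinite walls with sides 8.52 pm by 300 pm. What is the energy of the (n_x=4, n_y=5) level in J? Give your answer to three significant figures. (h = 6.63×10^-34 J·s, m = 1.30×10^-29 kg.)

E = 9.33×10^-16 J

For a 2D rectangular well E = (h²/8m)·Σ n_i²/L_i² = (6.63×10^-34)²/(8·1.30×10^-29) · [4²/(8.52 pm)² + 5²/(300 pm)²].
Evaluating gives E = 9.33×10^-16 J.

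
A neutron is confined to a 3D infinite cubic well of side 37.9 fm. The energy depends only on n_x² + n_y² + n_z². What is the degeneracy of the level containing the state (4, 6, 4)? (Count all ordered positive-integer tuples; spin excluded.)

The level has n_x² + n_y² + n_z² = 68. The ordered positive-integer solutions are (4, 4, 6), (4, 6, 4), (6, 4, 4).
That gives 3 states.

degeneracy = 3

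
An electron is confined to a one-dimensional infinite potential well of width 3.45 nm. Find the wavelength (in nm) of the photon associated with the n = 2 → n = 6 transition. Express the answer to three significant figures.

E_1 = h²/(8m_eL²) = 5.062×10^-21 J, so ΔE = (6² − 2²)E_1 = 1.620×10^-19 J.
λ = hc/ΔE = (6.626×10^-34·2.998×10^8)/1.620×10^-19 = 1.23×10^-6 m = 1.23×10^3 nm.

λ = 1.23×10^3 nm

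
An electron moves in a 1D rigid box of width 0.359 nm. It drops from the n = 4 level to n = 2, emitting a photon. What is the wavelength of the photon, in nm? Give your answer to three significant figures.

E_1 = h²/(8m_eL²) = 4.675×10^-19 J, so ΔE = (4² − 2²)E_1 = 5.610×10^-18 J.
λ = hc/ΔE = (6.626×10^-34·2.998×10^8)/5.610×10^-18 = 3.54×10^-8 m = 35.4 nm.

λ = 35.4 nm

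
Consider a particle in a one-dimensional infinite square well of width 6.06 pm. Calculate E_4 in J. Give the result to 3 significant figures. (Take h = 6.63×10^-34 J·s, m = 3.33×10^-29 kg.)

For an infinite well E_n = n²h²/(8mL²), so E_1 = h²/(8mL²) = (6.63×10^-34)²/(8·3.33×10^-29·(6.06×10^-12 m)²) = 4.493×10^-17 J.
Then E_4 = 4²·E_1 = 16·4.493×10^-17 J = 7.19×10^-16 J.

E_4 = 7.19×10^-16 J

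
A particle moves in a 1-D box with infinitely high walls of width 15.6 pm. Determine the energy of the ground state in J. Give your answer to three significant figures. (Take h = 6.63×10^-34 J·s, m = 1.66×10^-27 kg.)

E_1 = 1.36×10^-19 J

For an infinite well E_n = n²h²/(8mL²), so E_1 = h²/(8mL²) = (6.63×10^-34)²/(8·1.66×10^-27·(1.56×10^-11 m)²) = 1.360×10^-19 J.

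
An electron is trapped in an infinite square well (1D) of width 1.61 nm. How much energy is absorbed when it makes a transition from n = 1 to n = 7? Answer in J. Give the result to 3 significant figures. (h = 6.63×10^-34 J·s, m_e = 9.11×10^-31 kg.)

E_1 = h²/(8m_eL²) = 2.327×10^-20 J.
|ΔE| = |1² − 7²|·E_1 = 48·2.327×10^-20 J = 1.12×10^-18 J.

|ΔE| = 1.12×10^-18 J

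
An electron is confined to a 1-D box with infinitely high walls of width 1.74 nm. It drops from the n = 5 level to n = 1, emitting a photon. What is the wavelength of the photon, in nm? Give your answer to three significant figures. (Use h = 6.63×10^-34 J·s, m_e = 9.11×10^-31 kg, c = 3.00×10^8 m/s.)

E_1 = h²/(8m_eL²) = 1.992×10^-20 J, so ΔE = (5² − 1²)E_1 = 4.781×10^-19 J.
λ = hc/ΔE = (6.63×10^-34·3.00×10^8)/4.781×10^-19 = 4.16×10^-7 m = 416 nm.

λ = 416 nm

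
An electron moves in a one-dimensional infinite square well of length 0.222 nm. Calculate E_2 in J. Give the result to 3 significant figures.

E_2 = 4.89×10^-18 J

For an infinite well E_n = n²h²/(8m_eL²), so E_1 = h²/(8m_eL²) = (6.626×10^-34)²/(8·9.109×10^-31·(2.22×10^-10 m)²) = 1.222×10^-18 J.
Then E_2 = 2²·E_1 = 4·1.222×10^-18 J = 4.89×10^-18 J.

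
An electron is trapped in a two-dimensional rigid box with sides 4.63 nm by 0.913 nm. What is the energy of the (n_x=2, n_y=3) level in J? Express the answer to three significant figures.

E = 6.62×10^-19 J

For a 2D rectangular well E = (h²/8m_e)·Σ n_i²/L_i² = (6.626×10^-34)²/(8·9.109×10^-31) · [2²/(4.63 nm)² + 3²/(0.913 nm)²].
Evaluating gives E = 6.62×10^-19 J.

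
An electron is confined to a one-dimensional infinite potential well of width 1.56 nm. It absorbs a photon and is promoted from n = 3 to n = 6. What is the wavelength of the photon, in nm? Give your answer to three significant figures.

λ = 297 nm

E_1 = h²/(8m_eL²) = 2.476×10^-20 J, so ΔE = (6² − 3²)E_1 = 6.685×10^-19 J.
λ = hc/ΔE = (6.626×10^-34·2.998×10^8)/6.685×10^-19 = 2.97×10^-7 m = 297 nm.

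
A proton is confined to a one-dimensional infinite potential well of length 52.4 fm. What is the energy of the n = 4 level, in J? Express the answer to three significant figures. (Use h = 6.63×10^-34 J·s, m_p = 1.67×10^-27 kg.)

For an infinite well E_n = n²h²/(8m_pL²), so E_1 = h²/(8m_pL²) = (6.63×10^-34)²/(8·1.67×10^-27·(5.24×10^-14 m)²) = 1.198×10^-14 J.
Then E_4 = 4²·E_1 = 16·1.198×10^-14 J = 1.92×10^-13 J.

E_4 = 1.92×10^-13 J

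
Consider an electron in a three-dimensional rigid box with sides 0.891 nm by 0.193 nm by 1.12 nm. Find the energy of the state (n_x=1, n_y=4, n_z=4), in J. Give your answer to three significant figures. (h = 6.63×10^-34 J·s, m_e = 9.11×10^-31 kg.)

E = 2.68×10^-17 J

For a 3D rectangular well E = (h²/8m_e)·Σ n_i²/L_i² = (6.63×10^-34)²/(8·9.11×10^-31) · [1²/(0.891 nm)² + 4²/(0.193 nm)² + 4²/(1.12 nm)²].
Evaluating gives E = 2.68×10^-17 J.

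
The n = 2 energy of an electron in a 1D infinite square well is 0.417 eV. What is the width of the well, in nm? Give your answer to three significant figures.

L = 1.90 nm

From E_n = n²h²/(8m_eL²), L = n·h/√(8m_eE_n).
E_2 = 0.417 eV = 6.680×10^-20 J, so L = 2·6.626×10^-34/√(8·9.109×10^-31·6.680×10^-20) = 1.90×10^-9 m = 1.90 nm.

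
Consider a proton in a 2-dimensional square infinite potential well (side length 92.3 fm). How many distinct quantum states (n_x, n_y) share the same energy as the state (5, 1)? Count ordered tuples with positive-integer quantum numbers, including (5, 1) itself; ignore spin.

degeneracy = 2

The level has n_x² + n_y² = 26. The ordered positive-integer solutions are (1, 5), (5, 1).
That gives 2 states.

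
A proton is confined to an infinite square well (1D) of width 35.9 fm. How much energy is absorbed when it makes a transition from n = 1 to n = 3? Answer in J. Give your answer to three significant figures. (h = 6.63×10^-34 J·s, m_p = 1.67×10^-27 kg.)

|ΔE| = 2.04×10^-13 J

E_1 = h²/(8m_pL²) = 2.553×10^-14 J.
|ΔE| = |1² − 3²|·E_1 = 8·2.553×10^-14 J = 2.04×10^-13 J.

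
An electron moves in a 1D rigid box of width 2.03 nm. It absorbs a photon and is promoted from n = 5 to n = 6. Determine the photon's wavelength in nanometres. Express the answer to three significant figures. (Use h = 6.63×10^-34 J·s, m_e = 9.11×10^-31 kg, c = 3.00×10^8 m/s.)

λ = 1.24×10^3 nm

E_1 = h²/(8m_eL²) = 1.464×10^-20 J, so ΔE = (6² − 5²)E_1 = 1.610×10^-19 J.
λ = hc/ΔE = (6.63×10^-34·3.00×10^8)/1.610×10^-19 = 1.24×10^-6 m = 1.24×10^3 nm.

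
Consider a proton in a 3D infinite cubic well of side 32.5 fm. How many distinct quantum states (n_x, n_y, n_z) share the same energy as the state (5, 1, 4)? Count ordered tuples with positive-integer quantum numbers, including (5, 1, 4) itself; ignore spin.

The level has n_x² + n_y² + n_z² = 42. The ordered positive-integer solutions are (1, 4, 5), (1, 5, 4), (4, 1, 5), (4, 5, 1), (5, 1, 4), (5, 4, 1).
That gives 6 states.

degeneracy = 6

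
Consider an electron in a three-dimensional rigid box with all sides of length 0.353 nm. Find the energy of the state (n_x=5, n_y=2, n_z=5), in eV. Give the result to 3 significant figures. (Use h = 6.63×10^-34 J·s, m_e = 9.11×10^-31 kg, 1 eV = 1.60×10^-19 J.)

E = 163 eV

For a 3D rectangular well E = (h²/8m_e)·Σ n_i²/L_i² = (6.63×10^-34)²/(8·9.11×10^-31) · [5²/(0.353 nm)² + 2²/(0.353 nm)² + 5²/(0.353 nm)²].
Evaluating gives E = 2.614×10^-17 J = 163 eV.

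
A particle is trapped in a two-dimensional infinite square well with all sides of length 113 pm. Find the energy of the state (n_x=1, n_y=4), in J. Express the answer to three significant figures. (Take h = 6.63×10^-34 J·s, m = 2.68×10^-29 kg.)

E = 2.73×10^-18 J

For a 2D rectangular well E = (h²/8m)·Σ n_i²/L_i² = (6.63×10^-34)²/(8·2.68×10^-29) · [1²/(113 pm)² + 4²/(113 pm)²].
Evaluating gives E = 2.73×10^-18 J.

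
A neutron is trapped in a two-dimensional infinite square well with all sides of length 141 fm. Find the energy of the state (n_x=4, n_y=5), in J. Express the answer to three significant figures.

E = 6.76×10^-14 J

For a 2D rectangular well E = (h²/8m_n)·Σ n_i²/L_i² = (6.626×10^-34)²/(8·1.675×10^-27) · [4²/(141 fm)² + 5²/(141 fm)²].
Evaluating gives E = 6.76×10^-14 J.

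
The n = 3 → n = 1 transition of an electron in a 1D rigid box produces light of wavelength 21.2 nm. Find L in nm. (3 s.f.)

The photon carries ΔE = hc/λ = 6.626×10^-34·2.998×10^8/2.12×10^-8 m = 9.370×10^-18 J.
Since ΔE = (3² − 1²)E_1, E_1 = 1.171×10^-18 J, and L = h/√(8m_eE_1) = 2.27×10^-10 m = 0.227 nm.

L = 0.227 nm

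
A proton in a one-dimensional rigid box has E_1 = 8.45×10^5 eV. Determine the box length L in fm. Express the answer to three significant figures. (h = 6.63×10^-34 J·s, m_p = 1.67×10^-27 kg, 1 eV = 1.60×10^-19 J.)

L = 15.6 fm

From E_n = n²h²/(8m_pL²), L = n·h/√(8m_pE_n).
E_1 = 8.45×10^5 eV = 1.352×10^-13 J, so L = 1·6.63×10^-34/√(8·1.67×10^-27·1.352×10^-13) = 1.56×10^-14 m = 15.6 fm.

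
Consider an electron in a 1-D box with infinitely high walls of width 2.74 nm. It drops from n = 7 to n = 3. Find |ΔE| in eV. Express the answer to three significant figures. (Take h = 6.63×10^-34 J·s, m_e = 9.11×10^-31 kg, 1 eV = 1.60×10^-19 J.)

E_1 = h²/(8m_eL²) = 8.034×10^-21 J.
|ΔE| = |7² − 3²|·E_1 = 40·8.034×10^-21 J = 3.214×10^-19 J = 2.01 eV.

|ΔE| = 2.01 eV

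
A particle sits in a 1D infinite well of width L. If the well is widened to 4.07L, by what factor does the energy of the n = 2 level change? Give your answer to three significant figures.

0.0604

E_n ∝ 1/L², so the energy scales by 1/4.07² = 0.0604.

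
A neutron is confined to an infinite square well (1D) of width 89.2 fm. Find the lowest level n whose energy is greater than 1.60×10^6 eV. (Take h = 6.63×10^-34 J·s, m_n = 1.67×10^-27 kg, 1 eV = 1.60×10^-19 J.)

E_1 = h²/(8m_nL²) = 4.135×10^-15 J = 2.584×10^4 eV.
Need n² > 1.60×10^6/2.584×10^4 = 61.92, i.e. n > 7.869.
The smallest integer satisfying this is n = 8.

n = 8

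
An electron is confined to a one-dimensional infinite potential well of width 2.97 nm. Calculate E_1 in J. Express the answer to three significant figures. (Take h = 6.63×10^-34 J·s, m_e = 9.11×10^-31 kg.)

For an infinite well E_n = n²h²/(8m_eL²), so E_1 = h²/(8m_eL²) = (6.63×10^-34)²/(8·9.11×10^-31·(2.97×10^-9 m)²) = 6.838×10^-21 J.

E_1 = 6.84×10^-21 J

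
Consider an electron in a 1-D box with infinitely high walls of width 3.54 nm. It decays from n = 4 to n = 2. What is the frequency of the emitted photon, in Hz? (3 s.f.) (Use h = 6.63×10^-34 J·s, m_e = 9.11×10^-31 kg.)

f = 8.71×10^13 Hz

E_1 = h²/(8m_eL²) = 4.813×10^-21 J and ΔE = (4² − 2²)E_1 = 5.776×10^-20 J.
f = ΔE/h = 5.776×10^-20/6.63×10^-34 = 8.71×10^13 Hz.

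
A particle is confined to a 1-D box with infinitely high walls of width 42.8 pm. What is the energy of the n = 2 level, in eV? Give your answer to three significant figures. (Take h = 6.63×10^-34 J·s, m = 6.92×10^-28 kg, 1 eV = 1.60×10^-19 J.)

For an infinite well E_n = n²h²/(8mL²), so E_1 = h²/(8mL²) = (6.63×10^-34)²/(8·6.92×10^-28·(4.28×10^-11 m)²) = 4.335×10^-20 J.
Then E_2 = 2²·E_1 = 4·4.335×10^-20 J = 1.734×10^-19 J.
Converting, E_2 = 1.734×10^-19 J / (1.60×10^-19 J/eV) = 1.08 eV.

E_2 = 1.08 eV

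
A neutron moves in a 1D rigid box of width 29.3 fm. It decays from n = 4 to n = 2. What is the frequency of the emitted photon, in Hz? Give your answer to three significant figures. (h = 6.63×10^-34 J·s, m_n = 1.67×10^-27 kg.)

f = 6.94×10^20 Hz

E_1 = h²/(8m_nL²) = 3.833×10^-14 J and ΔE = (4² − 2²)E_1 = 4.600×10^-13 J.
f = ΔE/h = 4.600×10^-13/6.63×10^-34 = 6.94×10^20 Hz.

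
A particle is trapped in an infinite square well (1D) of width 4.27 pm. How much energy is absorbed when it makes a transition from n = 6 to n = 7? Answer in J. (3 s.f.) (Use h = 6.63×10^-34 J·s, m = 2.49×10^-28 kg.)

|ΔE| = 1.57×10^-16 J

E_1 = h²/(8mL²) = 1.210×10^-17 J.
|ΔE| = |6² − 7²|·E_1 = 13·1.210×10^-17 J = 1.57×10^-16 J.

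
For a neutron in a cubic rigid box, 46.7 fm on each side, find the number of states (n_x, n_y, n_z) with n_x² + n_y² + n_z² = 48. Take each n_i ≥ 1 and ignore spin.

The level has n_x² + n_y² + n_z² = 48. The ordered positive-integer solutions are (4, 4, 4).
That gives 1 state.

degeneracy = 1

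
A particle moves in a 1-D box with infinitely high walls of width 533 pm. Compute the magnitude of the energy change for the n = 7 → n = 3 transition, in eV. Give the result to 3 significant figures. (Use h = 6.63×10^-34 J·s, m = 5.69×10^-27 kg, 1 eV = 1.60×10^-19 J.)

E_1 = h²/(8mL²) = 3.399×10^-23 J.
|ΔE| = |7² − 3²|·E_1 = 40·3.399×10^-23 J = 1.360×10^-21 J = 0.00850 eV.

|ΔE| = 0.00850 eV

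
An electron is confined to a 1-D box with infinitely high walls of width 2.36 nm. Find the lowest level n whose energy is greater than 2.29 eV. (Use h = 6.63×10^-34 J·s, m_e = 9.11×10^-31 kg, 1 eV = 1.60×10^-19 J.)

E_1 = h²/(8m_eL²) = 1.083×10^-20 J = 0.06769 eV.
Need n² > 2.29/0.06769 = 33.83, i.e. n > 5.816.
The smallest integer satisfying this is n = 6.

n = 6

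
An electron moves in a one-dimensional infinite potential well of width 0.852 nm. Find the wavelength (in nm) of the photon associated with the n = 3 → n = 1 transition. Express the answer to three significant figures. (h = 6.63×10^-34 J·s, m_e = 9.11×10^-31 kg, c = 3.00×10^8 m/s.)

E_1 = h²/(8m_eL²) = 8.309×10^-20 J, so ΔE = (3² − 1²)E_1 = 6.647×10^-19 J.
λ = hc/ΔE = (6.63×10^-34·3.00×10^8)/6.647×10^-19 = 2.99×10^-7 m = 299 nm.

λ = 299 nm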